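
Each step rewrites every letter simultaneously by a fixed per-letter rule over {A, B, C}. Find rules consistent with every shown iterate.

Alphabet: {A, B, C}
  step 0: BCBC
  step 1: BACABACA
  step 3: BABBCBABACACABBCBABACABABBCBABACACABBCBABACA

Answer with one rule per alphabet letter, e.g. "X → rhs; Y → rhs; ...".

A->BBC, B->BA, C->CA

  step 0 ⇒ step 1: BCBC ⇒ BA·CA·BA·CA
    B ↦ BA
    C ↦ CA
    A ↦ BBC  (constrained at step 1)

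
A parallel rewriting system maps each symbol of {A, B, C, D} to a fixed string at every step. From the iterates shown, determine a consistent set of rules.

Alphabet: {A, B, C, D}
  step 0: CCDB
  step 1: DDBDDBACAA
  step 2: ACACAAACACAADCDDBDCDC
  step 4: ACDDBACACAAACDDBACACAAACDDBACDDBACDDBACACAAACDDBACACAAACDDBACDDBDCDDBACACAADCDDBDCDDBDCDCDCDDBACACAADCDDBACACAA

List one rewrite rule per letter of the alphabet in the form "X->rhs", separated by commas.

A->DC, B->AA, C->DDB, D->AC

  step 1 ⇒ step 2: DDBDDBACAA ⇒ AC·AC·AA·AC·AC·AA·DC·DDB·DC·DC
    A ↦ DC
    B ↦ AA
    C ↦ DDB
    D ↦ AC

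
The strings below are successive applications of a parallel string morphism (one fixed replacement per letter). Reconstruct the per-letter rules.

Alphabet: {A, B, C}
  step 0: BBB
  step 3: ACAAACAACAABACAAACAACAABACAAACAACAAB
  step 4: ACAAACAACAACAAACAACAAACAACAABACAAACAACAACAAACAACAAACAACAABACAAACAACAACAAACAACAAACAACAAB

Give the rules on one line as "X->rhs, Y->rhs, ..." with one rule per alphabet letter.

  step 3 ⇒ step 4: ACAAACAACAABACAAACAACAABACAAACAACAAB ⇒ ACA·A·ACA·ACA·ACA·A·ACA·ACA·A·ACA·ACA·AB·ACA·A·ACA·ACA·ACA·A·ACA·ACA·A·ACA·ACA·AB·ACA·A·ACA·ACA·ACA·A·ACA·ACA·A·ACA·ACA·AB
    A ↦ ACA
    B ↦ AB
    C ↦ A

A->ACA, B->AB, C->A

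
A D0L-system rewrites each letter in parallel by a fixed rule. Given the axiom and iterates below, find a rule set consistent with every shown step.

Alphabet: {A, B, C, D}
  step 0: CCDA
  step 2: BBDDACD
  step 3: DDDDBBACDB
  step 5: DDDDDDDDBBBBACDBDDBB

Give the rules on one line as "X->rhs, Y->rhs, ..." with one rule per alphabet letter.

A->AC, B->DD, C->D, D->B

  step 2 ⇒ step 3: BBDDACD ⇒ DD·DD·B·B·AC·D·B
    A ↦ AC
    B ↦ DD
    C ↦ D
    D ↦ B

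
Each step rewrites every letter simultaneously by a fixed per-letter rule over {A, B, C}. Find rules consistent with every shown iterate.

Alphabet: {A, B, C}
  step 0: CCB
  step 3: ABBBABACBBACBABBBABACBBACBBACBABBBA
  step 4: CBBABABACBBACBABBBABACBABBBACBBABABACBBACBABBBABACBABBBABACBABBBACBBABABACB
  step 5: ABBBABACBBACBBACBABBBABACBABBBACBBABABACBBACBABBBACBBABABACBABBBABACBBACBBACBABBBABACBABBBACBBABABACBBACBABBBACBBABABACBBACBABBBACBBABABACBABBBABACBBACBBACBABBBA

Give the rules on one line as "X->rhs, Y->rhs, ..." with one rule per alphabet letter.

A->CB, B->BA, C->ABB

  step 4 ⇒ step 5: CBBABABACBBACBABBBABACBABBBACBBABABACBBACBABBBABACBABBBABACBABBBACBBABABACB ⇒ ABB·BA·BA·CB·BA·CB·BA·CB·ABB·BA·BA·CB·ABB·BA·CB·BA·BA·BA·CB·BA·CB·ABB·BA·CB·BA·BA·BA·CB·ABB·BA·BA·CB·BA·CB·BA·CB·ABB·BA·BA·CB·ABB·BA·CB·BA·BA·BA·CB·BA·CB·ABB·BA·CB·BA·BA·BA·CB·BA·CB·ABB·BA·CB·BA·BA·BA·CB·ABB·BA·BA·CB·BA·CB·BA·CB·ABB·BA
    A ↦ CB
    B ↦ BA
    C ↦ ABB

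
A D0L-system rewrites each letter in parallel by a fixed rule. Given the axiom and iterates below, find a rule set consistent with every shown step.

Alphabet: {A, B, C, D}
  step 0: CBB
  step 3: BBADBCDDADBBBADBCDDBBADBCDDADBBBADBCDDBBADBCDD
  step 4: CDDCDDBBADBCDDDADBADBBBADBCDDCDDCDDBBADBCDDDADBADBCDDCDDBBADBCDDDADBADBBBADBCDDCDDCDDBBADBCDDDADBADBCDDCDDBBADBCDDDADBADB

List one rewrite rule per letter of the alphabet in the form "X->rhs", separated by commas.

A->BB, B->CDD, C->D, D->ADB

  step 3 ⇒ step 4: BBADBCDDADBBBADBCDDBBADBCDDADBBBADBCDDBBADBCDD ⇒ CDD·CDD·BB·ADB·CDD·D·ADB·ADB·BB·ADB·CDD·CDD·CDD·BB·ADB·CDD·D·ADB·ADB·CDD·CDD·BB·ADB·CDD·D·ADB·ADB·BB·ADB·CDD·CDD·CDD·BB·ADB·CDD·D·ADB·ADB·CDD·CDD·BB·ADB·CDD·D·ADB·ADB
    A ↦ BB
    B ↦ CDD
    C ↦ D
    D ↦ ADB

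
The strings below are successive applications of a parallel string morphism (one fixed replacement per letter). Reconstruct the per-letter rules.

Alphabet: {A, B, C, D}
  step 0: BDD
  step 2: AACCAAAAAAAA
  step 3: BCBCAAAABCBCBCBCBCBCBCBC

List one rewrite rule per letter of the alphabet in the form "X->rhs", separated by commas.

A->BC, B->CD, C->AA, D->CC

  step 2 ⇒ step 3: AACCAAAAAAAA ⇒ BC·BC·AA·AA·BC·BC·BC·BC·BC·BC·BC·BC
    A ↦ BC
    C ↦ AA
    B ↦ CD  (constrained at step 0)
    D ↦ CC  (constrained at step 0)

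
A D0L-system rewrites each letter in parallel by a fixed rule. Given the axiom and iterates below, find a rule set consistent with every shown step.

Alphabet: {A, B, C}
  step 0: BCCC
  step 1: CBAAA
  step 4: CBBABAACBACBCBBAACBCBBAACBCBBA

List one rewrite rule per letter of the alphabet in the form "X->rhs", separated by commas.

A->BA, B->CB, C->A

  step 0 ⇒ step 1: BCCC ⇒ CB·A·A·A
    B ↦ CB
    C ↦ A
    A ↦ BA  (constrained at step 1)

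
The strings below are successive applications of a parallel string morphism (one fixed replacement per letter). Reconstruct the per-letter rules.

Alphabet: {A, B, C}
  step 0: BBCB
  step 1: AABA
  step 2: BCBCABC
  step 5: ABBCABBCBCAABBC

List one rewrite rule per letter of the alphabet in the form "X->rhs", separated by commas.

A->BC, B->A, C->B

  step 1 ⇒ step 2: AABA ⇒ BC·BC·A·BC
    A ↦ BC
    B ↦ A
  step 0 ⇒ step 1: BBCB ⇒ A·A·B·A
    C ↦ B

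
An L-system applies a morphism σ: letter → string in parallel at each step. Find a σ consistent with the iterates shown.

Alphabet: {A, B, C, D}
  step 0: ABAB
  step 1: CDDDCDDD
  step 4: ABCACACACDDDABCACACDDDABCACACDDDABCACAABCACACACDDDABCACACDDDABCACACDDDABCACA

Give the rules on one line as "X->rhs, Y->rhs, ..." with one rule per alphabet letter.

  step 0 ⇒ step 1: ABAB ⇒ CDD·D·CDD·D
    A ↦ CDD
    B ↦ D
    C ↦ AB  (constrained at step 1)
    D ↦ CA  (constrained at step 1)

A->CDD, B->D, C->AB, D->CA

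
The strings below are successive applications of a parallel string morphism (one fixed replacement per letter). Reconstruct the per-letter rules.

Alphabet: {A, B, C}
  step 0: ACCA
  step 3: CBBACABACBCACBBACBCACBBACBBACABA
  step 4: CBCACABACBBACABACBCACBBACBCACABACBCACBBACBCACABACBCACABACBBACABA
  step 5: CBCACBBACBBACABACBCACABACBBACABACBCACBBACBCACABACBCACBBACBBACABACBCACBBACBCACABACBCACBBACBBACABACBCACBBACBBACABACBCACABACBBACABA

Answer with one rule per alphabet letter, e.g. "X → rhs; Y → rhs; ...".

A->BA, B->CA, C->CB

  step 4 ⇒ step 5: CBCACABACBBACABACBCACBBACBCACABACBCACBBACBCACABACBCACABACBBACABA ⇒ CB·CA·CB·BA·CB·BA·CA·BA·CB·CA·CA·BA·CB·BA·CA·BA·CB·CA·CB·BA·CB·CA·CA·BA·CB·CA·CB·BA·CB·BA·CA·BA·CB·CA·CB·BA·CB·CA·CA·BA·CB·CA·CB·BA·CB·BA·CA·BA·CB·CA·CB·BA·CB·BA·CA·BA·CB·CA·CA·BA·CB·BA·CA·BA
    A ↦ BA
    B ↦ CA
    C ↦ CB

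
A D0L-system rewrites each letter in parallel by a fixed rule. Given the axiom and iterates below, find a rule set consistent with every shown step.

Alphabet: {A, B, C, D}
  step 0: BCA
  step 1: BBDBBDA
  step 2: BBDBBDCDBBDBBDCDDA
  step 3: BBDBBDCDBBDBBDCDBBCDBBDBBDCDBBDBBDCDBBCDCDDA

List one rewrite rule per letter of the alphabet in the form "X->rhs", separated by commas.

A->DA, B->BBD, C->BB, D->CD

  step 2 ⇒ step 3: BBDBBDCDBBDBBDCDDA ⇒ BBD·BBD·CD·BBD·BBD·CD·BB·CD·BBD·BBD·CD·BBD·BBD·CD·BB·CD·CD·DA
    A ↦ DA
    B ↦ BBD
    C ↦ BB
    D ↦ CD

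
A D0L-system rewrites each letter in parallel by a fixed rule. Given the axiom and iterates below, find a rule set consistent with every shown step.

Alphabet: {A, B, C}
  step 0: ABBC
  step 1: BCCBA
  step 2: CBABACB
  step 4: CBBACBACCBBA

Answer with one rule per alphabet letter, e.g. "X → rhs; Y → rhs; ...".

  step 1 ⇒ step 2: BCCBA ⇒ C·BA·BA·C·B
    A ↦ B
    B ↦ C
    C ↦ BA

A->B, B->C, C->BA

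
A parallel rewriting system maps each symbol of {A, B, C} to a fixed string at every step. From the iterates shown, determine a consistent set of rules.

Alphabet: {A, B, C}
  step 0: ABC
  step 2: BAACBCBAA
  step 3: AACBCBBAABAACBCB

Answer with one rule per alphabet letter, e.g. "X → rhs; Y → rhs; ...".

  step 2 ⇒ step 3: BAACBCBAA ⇒ AA·CB·CB·B·AA·B·AA·CB·CB
    A ↦ CB
    B ↦ AA
    C ↦ B

A->CB, B->AA, C->B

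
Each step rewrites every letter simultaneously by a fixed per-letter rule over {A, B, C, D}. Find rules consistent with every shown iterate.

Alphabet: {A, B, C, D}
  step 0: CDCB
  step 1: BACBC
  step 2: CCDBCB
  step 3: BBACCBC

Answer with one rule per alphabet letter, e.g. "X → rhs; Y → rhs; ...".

A->CD, B->C, C->B, D->AC

  step 2 ⇒ step 3: CCDBCB ⇒ B·B·AC·C·B·C
    B ↦ C
    C ↦ B
    D ↦ AC
  step 1 ⇒ step 2: BACBC ⇒ C·CD·B·C·B
    A ↦ CD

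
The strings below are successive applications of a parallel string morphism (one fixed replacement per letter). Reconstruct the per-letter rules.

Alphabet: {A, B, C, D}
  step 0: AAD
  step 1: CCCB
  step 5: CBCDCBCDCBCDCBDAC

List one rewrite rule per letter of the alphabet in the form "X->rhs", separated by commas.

  step 0 ⇒ step 1: AAD ⇒ C·C·CB
    A ↦ C
    D ↦ CB
    B ↦ AC  (constrained at step 1)
    C ↦ D  (constrained at step 1)

A->C, B->AC, C->D, D->CB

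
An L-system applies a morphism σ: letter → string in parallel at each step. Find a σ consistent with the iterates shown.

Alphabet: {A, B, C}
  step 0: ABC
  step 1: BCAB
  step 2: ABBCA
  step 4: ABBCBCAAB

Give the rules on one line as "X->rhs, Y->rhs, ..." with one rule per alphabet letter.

  step 1 ⇒ step 2: BCAB ⇒ A·B·BC·A
    A ↦ BC
    B ↦ A
    C ↦ B

A->BC, B->A, C->B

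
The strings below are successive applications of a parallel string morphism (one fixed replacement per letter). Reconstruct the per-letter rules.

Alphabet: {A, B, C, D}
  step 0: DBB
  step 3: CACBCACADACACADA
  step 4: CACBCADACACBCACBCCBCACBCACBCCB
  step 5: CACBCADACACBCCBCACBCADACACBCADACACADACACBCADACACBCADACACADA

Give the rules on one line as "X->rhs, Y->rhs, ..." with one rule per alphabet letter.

  step 4 ⇒ step 5: CACBCADACACBCACBCCBCACBCACBCCB ⇒ CA·CB·CA·DA·CA·CB·C·CB·CA·CB·CA·DA·CA·CB·CA·DA·CA·CA·DA·CA·CB·CA·DA·CA·CB·CA·DA·CA·CA·DA
    A ↦ CB
    B ↦ DA
    C ↦ CA
    D ↦ C

A->CB, B->DA, C->CA, D->C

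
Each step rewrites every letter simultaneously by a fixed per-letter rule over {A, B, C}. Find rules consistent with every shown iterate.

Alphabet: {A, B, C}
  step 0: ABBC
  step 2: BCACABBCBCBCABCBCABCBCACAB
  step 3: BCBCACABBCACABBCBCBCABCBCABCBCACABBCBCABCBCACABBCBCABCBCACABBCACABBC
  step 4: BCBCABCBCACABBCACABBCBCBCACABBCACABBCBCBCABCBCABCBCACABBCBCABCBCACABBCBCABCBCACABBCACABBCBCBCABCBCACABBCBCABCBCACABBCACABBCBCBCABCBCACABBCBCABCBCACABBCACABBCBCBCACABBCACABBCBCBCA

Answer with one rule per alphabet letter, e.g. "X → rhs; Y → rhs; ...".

  step 3 ⇒ step 4: BCBCACABBCACABBCBCBCABCBCABCBCACABBCBCABCBCACABBCBCABCBCACABBCACABBC ⇒ BC·BCA·BC·BCA·CAB·BCA·CAB·BC·BC·BCA·CAB·BCA·CAB·BC·BC·BCA·BC·BCA·BC·BCA·CAB·BC·BCA·BC·BCA·CAB·BC·BCA·BC·BCA·CAB·BCA·CAB·BC·BC·BCA·BC·BCA·CAB·BC·BCA·BC·BCA·CAB·BCA·CAB·BC·BC·BCA·BC·BCA·CAB·BC·BCA·BC·BCA·CAB·BCA·CAB·BC·BC·BCA·CAB·BCA·CAB·BC·BC·BCA
    A ↦ CAB
    B ↦ BC
    C ↦ BCA

A->CAB, B->BC, C->BCA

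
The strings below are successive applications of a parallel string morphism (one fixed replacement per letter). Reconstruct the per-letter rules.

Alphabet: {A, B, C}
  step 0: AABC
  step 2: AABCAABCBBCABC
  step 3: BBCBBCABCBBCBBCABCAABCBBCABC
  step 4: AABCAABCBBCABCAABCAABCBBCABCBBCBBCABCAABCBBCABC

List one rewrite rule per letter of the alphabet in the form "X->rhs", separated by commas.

  step 3 ⇒ step 4: BBCBBCABCBBCBBCABCAABCBBCABC ⇒ A·A·BC·A·A·BC·BBC·A·BC·A·A·BC·A·A·BC·BBC·A·BC·BBC·BBC·A·BC·A·A·BC·BBC·A·BC
    A ↦ BBC
    B ↦ A
    C ↦ BC

A->BBC, B->A, C->BC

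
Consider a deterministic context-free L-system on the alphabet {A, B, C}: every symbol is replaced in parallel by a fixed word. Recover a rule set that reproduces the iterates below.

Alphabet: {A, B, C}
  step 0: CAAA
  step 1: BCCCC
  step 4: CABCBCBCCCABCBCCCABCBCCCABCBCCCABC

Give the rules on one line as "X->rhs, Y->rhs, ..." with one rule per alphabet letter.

A->C, B->CA, C->BC

  step 0 ⇒ step 1: CAAA ⇒ BC·C·C·C
    A ↦ C
    C ↦ BC
    B ↦ CA  (constrained at step 1)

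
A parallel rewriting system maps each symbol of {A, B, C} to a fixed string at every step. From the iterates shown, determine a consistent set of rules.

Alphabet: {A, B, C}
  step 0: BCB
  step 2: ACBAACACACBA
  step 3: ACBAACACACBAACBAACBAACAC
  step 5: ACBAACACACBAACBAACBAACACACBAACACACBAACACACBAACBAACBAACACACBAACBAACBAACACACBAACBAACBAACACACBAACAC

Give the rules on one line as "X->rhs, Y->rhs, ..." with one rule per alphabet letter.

  step 2 ⇒ step 3: ACBAACACACBA ⇒ AC·BA·AC·AC·AC·BA·AC·BA·AC·BA·AC·AC
    A ↦ AC
    B ↦ AC
    C ↦ BA

A->AC, B->AC, C->BA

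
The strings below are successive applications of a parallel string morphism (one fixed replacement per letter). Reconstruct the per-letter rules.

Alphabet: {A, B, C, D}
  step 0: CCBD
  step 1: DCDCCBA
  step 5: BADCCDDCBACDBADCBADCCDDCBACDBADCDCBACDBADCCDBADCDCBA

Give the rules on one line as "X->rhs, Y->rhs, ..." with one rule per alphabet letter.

  step 0 ⇒ step 1: CCBD ⇒ DC·DC·C·BA
    B ↦ C
    C ↦ DC
    D ↦ BA
    A ↦ D  (constrained at step 1)

A->D, B->C, C->DC, D->BA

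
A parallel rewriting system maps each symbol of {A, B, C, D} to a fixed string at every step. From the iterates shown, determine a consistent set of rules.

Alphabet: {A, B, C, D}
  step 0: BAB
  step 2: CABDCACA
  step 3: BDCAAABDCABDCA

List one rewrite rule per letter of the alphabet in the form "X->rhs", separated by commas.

A->CA, B->A, C->BD, D->A

  step 2 ⇒ step 3: CABDCACA ⇒ BD·CA·A·A·BD·CA·BD·CA
    A ↦ CA
    B ↦ A
    C ↦ BD
    D ↦ A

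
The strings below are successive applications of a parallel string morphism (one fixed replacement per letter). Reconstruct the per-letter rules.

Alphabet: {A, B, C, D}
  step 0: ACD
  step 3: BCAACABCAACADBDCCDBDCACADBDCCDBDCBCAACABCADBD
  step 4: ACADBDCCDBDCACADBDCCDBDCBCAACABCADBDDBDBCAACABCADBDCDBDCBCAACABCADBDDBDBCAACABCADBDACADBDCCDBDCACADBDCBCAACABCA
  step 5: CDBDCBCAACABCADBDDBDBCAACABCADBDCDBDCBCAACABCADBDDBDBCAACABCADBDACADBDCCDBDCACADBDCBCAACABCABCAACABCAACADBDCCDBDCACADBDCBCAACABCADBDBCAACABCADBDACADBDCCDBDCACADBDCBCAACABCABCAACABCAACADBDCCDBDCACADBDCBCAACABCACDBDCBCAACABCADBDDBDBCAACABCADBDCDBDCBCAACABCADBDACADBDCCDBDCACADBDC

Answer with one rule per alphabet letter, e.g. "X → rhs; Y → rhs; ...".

A->C, B->ACA, C->DBD, D->BCA

  step 4 ⇒ step 5: ACADBDCCDBDCACADBDCCDBDCBCAACABCADBDDBDBCAACABCADBDCDBDCBCAACABCADBDDBDBCAACABCADBDACADBDCCDBDCACADBDCBCAACABCA ⇒ C·DBD·C·BCA·ACA·BCA·DBD·DBD·BCA·ACA·BCA·DBD·C·DBD·C·BCA·ACA·BCA·DBD·DBD·BCA·ACA·BCA·DBD·ACA·DBD·C·C·DBD·C·ACA·DBD·C·BCA·ACA·BCA·BCA·ACA·BCA·ACA·DBD·C·C·DBD·C·ACA·DBD·C·BCA·ACA·BCA·DBD·BCA·ACA·BCA·DBD·ACA·DBD·C·C·DBD·C·ACA·DBD·C·BCA·ACA·BCA·BCA·ACA·BCA·ACA·DBD·C·C·DBD·C·ACA·DBD·C·BCA·ACA·BCA·C·DBD·C·BCA·ACA·BCA·DBD·DBD·BCA·ACA·BCA·DBD·C·DBD·C·BCA·ACA·BCA·DBD·ACA·DBD·C·C·DBD·C·ACA·DBD·C
    A ↦ C
    B ↦ ACA
    C ↦ DBD
    D ↦ BCA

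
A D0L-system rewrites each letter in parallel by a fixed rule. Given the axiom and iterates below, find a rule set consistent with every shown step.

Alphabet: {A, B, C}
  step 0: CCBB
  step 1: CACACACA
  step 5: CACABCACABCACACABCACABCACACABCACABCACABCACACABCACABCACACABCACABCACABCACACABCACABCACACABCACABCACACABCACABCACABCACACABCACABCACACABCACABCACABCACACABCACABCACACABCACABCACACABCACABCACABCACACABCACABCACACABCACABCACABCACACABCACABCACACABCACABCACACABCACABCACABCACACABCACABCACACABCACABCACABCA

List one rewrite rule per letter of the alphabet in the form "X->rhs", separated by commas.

  step 0 ⇒ step 1: CCBB ⇒ CA·CA·CA·CA
    B ↦ CA
    C ↦ CA
    A ↦ CAB  (constrained at step 1)

A->CAB, B->CA, C->CA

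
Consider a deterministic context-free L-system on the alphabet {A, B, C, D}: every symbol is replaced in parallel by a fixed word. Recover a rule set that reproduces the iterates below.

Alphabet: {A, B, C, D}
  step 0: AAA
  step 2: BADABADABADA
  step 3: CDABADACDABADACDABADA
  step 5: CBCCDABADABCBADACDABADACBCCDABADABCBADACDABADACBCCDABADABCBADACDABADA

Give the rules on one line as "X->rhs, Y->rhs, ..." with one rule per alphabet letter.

  step 2 ⇒ step 3: BADABADABADA ⇒ C·DA·BA·DA·C·DA·BA·DA·C·DA·BA·DA
    A ↦ DA
    B ↦ C
    D ↦ BA
    C ↦ BC  (constrained at step 3)

A->DA, B->C, C->BC, D->BA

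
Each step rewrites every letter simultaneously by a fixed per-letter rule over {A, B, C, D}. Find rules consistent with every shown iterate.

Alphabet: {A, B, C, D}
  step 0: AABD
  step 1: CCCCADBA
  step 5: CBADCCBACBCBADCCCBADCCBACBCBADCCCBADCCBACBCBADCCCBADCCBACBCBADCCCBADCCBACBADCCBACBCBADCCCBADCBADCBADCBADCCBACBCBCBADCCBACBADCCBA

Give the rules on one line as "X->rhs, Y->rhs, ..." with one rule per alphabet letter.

A->CC, B->AD, C->CB, D->BA

  step 0 ⇒ step 1: AABD ⇒ CC·CC·AD·BA
    A ↦ CC
    B ↦ AD
    D ↦ BA
    C ↦ CB  (constrained at step 1)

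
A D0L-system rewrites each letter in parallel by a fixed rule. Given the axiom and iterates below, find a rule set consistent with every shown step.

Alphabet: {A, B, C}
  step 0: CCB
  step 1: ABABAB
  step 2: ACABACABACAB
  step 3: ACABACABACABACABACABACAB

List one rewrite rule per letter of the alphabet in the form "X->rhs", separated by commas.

A->AC, B->AB, C->AB

  step 2 ⇒ step 3: ACABACABACAB ⇒ AC·AB·AC·AB·AC·AB·AC·AB·AC·AB·AC·AB
    A ↦ AC
    B ↦ AB
    C ↦ AB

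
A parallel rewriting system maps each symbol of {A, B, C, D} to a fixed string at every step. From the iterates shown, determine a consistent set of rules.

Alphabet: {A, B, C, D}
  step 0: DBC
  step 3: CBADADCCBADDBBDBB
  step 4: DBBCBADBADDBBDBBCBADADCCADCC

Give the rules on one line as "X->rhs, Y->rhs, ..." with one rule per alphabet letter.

  step 3 ⇒ step 4: CBADADCCBADDBBDBB ⇒ DBB·C·B·AD·B·AD·DBB·DBB·C·B·AD·AD·C·C·AD·C·C
    A ↦ B
    B ↦ C
    C ↦ DBB
    D ↦ AD

A->B, B->C, C->DBB, D->AD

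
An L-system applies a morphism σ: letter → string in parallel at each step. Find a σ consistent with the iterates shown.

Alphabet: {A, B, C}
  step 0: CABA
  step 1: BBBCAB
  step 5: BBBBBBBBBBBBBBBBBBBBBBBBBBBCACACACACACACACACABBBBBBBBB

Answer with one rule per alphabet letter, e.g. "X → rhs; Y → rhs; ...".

  step 0 ⇒ step 1: CABA ⇒ BB·B·CA·B
    A ↦ B
    B ↦ CA
    C ↦ BB

A->B, B->CA, C->BB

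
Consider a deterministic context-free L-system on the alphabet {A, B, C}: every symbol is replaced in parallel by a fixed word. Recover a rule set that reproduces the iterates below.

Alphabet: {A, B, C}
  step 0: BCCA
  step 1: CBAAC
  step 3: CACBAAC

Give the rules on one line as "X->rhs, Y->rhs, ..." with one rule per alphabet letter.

A->C, B->CB, C->A

  step 0 ⇒ step 1: BCCA ⇒ CB·A·A·C
    A ↦ C
    B ↦ CB
    C ↦ A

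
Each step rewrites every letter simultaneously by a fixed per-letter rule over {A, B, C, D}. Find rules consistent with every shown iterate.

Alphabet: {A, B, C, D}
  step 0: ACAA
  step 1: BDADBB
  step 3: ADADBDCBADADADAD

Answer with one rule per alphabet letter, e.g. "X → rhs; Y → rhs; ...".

  step 0 ⇒ step 1: ACAA ⇒ B·DAD·B·B
    A ↦ B
    C ↦ DAD
    B ↦ DC  (constrained at step 1)
    D ↦ A  (constrained at step 1)

A->B, B->DC, C->DAD, D->A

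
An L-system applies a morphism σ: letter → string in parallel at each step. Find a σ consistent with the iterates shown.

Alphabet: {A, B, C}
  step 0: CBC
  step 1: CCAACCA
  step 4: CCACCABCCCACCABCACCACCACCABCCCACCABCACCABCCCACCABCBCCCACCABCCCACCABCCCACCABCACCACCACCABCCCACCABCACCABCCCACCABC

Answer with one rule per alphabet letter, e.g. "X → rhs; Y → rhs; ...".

  step 0 ⇒ step 1: CBC ⇒ CCA·A·CCA
    B ↦ A
    C ↦ CCA
    A ↦ BC  (constrained at step 1)

A->BC, B->A, C->CCA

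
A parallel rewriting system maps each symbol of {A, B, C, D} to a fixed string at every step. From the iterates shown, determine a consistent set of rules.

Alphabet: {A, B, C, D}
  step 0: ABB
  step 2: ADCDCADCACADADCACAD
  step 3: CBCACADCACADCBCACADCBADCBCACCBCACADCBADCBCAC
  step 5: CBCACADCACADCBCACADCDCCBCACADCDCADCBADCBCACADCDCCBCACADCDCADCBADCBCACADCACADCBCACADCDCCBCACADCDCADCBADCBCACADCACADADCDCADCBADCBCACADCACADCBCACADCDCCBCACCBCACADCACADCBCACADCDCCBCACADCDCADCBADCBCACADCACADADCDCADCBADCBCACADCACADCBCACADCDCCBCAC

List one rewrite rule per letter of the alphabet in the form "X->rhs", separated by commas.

A->CB, B->CDC, C->AD, D->CAC

  step 2 ⇒ step 3: ADCDCADCACADADCACAD ⇒ CB·CAC·AD·CAC·AD·CB·CAC·AD·CB·AD·CB·CAC·CB·CAC·AD·CB·AD·CB·CAC
    A ↦ CB
    C ↦ AD
    D ↦ CAC
    B ↦ CDC  (constrained at step 0)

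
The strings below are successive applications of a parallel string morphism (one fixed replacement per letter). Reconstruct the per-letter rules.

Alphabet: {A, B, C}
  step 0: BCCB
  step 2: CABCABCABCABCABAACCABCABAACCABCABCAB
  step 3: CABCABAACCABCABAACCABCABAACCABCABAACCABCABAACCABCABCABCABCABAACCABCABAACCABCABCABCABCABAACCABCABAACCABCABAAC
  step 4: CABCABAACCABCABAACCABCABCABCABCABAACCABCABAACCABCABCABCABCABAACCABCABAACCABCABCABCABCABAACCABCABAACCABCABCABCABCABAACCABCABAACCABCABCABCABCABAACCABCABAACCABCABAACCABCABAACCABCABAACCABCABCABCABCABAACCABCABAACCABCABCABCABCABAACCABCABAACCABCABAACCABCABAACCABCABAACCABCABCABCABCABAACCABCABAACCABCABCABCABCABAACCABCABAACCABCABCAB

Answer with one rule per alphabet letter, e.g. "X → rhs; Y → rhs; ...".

A->CAB, B->AAC, C->CAB

  step 3 ⇒ step 4: CABCABAACCABCABAACCABCABAACCABCABAACCABCABAACCABCABCABCABCABAACCABCABAACCABCABCABCABCABAACCABCABAACCABCABAAC ⇒ CAB·CAB·AAC·CAB·CAB·AAC·CAB·CAB·CAB·CAB·CAB·AAC·CAB·CAB·AAC·CAB·CAB·CAB·CAB·CAB·AAC·CAB·CAB·AAC·CAB·CAB·CAB·CAB·CAB·AAC·CAB·CAB·AAC·CAB·CAB·CAB·CAB·CAB·AAC·CAB·CAB·AAC·CAB·CAB·CAB·CAB·CAB·AAC·CAB·CAB·AAC·CAB·CAB·AAC·CAB·CAB·AAC·CAB·CAB·AAC·CAB·CAB·CAB·CAB·CAB·AAC·CAB·CAB·AAC·CAB·CAB·CAB·CAB·CAB·AAC·CAB·CAB·AAC·CAB·CAB·AAC·CAB·CAB·AAC·CAB·CAB·AAC·CAB·CAB·CAB·CAB·CAB·AAC·CAB·CAB·AAC·CAB·CAB·CAB·CAB·CAB·AAC·CAB·CAB·AAC·CAB·CAB·CAB
    A ↦ CAB
    B ↦ AAC
    C ↦ CAB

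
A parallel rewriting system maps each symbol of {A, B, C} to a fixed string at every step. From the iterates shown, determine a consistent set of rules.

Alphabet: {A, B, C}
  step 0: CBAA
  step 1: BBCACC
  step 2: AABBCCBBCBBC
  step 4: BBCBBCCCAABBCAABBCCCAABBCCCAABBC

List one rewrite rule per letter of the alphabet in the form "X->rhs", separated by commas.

  step 1 ⇒ step 2: BBCACC ⇒ A·A·BBC·C·BBC·BBC
    A ↦ C
    B ↦ A
    C ↦ BBC

A->C, B->A, C->BBC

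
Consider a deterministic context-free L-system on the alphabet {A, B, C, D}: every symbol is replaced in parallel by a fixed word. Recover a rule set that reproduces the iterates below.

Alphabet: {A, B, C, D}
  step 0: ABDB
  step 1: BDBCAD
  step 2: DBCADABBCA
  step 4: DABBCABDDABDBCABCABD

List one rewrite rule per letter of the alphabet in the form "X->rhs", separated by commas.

A->B, B->D, C->A, D->BCA

  step 1 ⇒ step 2: BDBCAD ⇒ D·BCA·D·A·B·BCA
    A ↦ B
    B ↦ D
    C ↦ A
    D ↦ BCA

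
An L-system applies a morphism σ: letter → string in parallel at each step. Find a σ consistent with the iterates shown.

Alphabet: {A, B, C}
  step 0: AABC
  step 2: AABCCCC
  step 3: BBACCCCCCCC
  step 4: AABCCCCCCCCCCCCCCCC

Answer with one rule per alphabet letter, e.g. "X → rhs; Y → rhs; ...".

A->B, B->A, C->CC

  step 3 ⇒ step 4: BBACCCCCCCC ⇒ A·A·B·CC·CC·CC·CC·CC·CC·CC·CC
    A ↦ B
    B ↦ A
    C ↦ CC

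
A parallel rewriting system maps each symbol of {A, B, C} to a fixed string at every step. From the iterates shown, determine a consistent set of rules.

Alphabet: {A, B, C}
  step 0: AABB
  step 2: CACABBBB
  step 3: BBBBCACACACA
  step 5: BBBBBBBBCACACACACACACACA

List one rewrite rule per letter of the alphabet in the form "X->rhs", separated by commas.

A->B, B->CA, C->B

  step 2 ⇒ step 3: CACABBBB ⇒ B·B·B·B·CA·CA·CA·CA
    A ↦ B
    B ↦ CA
    C ↦ B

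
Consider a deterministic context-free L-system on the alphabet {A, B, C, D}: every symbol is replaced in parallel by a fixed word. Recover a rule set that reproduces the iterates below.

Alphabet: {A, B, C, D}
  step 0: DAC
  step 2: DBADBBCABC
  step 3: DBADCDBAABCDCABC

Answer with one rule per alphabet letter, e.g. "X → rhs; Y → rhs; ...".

A->DC, B->A, C->BC, D->DB

  step 2 ⇒ step 3: DBADBBCABC ⇒ DB·A·DC·DB·A·A·BC·DC·A·BC
    A ↦ DC
    B ↦ A
    C ↦ BC
    D ↦ DB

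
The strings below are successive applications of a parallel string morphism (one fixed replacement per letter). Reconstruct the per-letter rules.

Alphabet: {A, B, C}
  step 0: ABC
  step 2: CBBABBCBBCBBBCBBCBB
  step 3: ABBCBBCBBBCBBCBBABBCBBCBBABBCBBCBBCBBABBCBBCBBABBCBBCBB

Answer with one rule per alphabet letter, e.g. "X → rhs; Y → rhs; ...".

A->B, B->CBB, C->ABB

  step 2 ⇒ step 3: CBBABBCBBCBBBCBBCBB ⇒ ABB·CBB·CBB·B·CBB·CBB·ABB·CBB·CBB·ABB·CBB·CBB·CBB·ABB·CBB·CBB·ABB·CBB·CBB
    A ↦ B
    B ↦ CBB
    C ↦ ABB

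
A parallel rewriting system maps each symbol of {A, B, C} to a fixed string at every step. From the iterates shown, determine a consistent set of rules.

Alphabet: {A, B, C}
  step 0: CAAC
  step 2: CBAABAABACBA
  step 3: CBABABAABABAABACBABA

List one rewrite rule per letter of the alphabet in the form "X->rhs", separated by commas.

A->BA, B->A, C->CB

  step 2 ⇒ step 3: CBAABAABACBA ⇒ CB·A·BA·BA·A·BA·BA·A·BA·CB·A·BA
    A ↦ BA
    B ↦ A
    C ↦ CB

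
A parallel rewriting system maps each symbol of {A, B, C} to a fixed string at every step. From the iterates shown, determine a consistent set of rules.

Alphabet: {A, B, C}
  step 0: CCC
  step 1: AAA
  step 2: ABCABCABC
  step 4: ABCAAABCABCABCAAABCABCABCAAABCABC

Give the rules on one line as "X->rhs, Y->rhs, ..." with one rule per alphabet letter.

A->ABC, B->A, C->A

  step 1 ⇒ step 2: AAA ⇒ ABC·ABC·ABC
    A ↦ ABC
    B ↦ A  (constrained at step 2)
  step 0 ⇒ step 1: CCC ⇒ A·A·A
    C ↦ A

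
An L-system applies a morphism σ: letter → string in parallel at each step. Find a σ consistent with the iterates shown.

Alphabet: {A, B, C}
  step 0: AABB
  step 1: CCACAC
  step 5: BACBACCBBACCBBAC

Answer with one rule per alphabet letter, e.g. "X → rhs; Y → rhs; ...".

  step 0 ⇒ step 1: AABB ⇒ C·C·AC·AC
    A ↦ C
    B ↦ AC
    C ↦ B  (constrained at step 1)

A->C, B->AC, C->B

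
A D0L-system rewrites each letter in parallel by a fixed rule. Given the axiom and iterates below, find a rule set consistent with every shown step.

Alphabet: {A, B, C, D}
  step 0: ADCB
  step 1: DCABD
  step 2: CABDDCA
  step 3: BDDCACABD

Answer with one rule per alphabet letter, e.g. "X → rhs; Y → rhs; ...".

  step 2 ⇒ step 3: CABDDCA ⇒ B·D·D·CA·CA·B·D
    A ↦ D
    B ↦ D
    C ↦ B
    D ↦ CA

A->D, B->D, C->B, D->CA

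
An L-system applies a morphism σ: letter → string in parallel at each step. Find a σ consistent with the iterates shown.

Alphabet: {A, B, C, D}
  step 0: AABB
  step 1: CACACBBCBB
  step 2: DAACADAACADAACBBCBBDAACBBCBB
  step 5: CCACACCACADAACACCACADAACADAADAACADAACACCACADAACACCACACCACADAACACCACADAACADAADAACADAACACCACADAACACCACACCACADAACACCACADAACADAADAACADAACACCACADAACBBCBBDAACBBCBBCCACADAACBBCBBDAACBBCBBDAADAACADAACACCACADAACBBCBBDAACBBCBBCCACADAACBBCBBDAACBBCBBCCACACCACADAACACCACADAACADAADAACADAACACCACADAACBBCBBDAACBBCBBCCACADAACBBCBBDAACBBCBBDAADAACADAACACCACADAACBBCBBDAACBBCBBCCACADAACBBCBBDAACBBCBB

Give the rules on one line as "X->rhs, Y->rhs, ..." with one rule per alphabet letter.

  step 1 ⇒ step 2: CACACBBCBB ⇒ DAA·CA·DAA·CA·DAA·CBB·CBB·DAA·CBB·CBB
    A ↦ CA
    B ↦ CBB
    C ↦ DAA
    D ↦ C  (constrained at step 2)

A->CA, B->CBB, C->DAA, D->C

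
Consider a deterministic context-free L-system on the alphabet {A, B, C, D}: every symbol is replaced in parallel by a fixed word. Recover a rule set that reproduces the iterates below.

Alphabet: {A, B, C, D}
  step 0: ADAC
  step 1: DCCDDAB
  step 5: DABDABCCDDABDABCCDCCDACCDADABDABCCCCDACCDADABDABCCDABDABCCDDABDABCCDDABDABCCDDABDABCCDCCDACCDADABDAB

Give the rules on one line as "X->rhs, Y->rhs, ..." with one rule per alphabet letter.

  step 0 ⇒ step 1: ADAC ⇒ D·CC·D·DAB
    A ↦ D
    C ↦ DAB
    D ↦ CC
    B ↦ A  (constrained at step 1)

A->D, B->A, C->DAB, D->CC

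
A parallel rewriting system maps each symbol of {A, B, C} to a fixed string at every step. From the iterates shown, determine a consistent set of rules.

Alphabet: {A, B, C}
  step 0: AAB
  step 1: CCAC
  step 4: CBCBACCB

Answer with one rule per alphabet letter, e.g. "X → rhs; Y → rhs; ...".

  step 0 ⇒ step 1: AAB ⇒ C·C·AC
    A ↦ C
    B ↦ AC
    C ↦ B  (constrained at step 1)

A->C, B->AC, C->B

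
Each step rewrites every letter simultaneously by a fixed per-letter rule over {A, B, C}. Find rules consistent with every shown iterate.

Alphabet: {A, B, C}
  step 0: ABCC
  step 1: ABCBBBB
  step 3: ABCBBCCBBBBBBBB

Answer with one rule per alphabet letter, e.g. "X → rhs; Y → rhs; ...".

A->AB, B->C, C->BB

  step 0 ⇒ step 1: ABCC ⇒ AB·C·BB·BB
    A ↦ AB
    B ↦ C
    C ↦ BB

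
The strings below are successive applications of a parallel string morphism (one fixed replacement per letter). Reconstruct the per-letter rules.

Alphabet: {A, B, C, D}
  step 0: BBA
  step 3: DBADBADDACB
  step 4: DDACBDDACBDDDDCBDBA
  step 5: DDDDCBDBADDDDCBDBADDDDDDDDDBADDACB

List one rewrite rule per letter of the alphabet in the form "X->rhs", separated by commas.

  step 4 ⇒ step 5: DDACBDDACBDDDDCBDBA ⇒ DD·DD·CB·DB·A·DD·DD·CB·DB·A·DD·DD·DD·DD·DB·A·DD·A·CB
    A ↦ CB
    B ↦ A
    C ↦ DB
    D ↦ DD

A->CB, B->A, C->DB, D->DD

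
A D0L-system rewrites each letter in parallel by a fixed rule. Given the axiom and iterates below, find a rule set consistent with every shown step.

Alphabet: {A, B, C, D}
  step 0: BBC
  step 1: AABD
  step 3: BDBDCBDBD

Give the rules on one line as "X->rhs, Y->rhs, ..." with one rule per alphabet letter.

A->C, B->A, C->BD, D->CC

  step 0 ⇒ step 1: BBC ⇒ A·A·BD
    B ↦ A
    C ↦ BD
    A ↦ C  (constrained at step 1)
    D ↦ CC  (constrained at step 1)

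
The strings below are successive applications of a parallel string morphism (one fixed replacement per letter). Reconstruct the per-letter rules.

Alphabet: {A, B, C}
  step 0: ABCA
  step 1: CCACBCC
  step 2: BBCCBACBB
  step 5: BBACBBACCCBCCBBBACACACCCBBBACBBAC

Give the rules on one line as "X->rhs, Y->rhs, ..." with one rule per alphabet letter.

A->CC, B->AC, C->B

  step 1 ⇒ step 2: CCACBCC ⇒ B·B·CC·B·AC·B·B
    A ↦ CC
    B ↦ AC
    C ↦ B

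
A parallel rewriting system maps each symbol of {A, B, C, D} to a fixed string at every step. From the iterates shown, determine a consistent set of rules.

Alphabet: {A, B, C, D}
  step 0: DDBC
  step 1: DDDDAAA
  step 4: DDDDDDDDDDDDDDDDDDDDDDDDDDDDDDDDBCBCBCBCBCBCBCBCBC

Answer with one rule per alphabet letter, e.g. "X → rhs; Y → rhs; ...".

  step 0 ⇒ step 1: DDBC ⇒ DD·DD·AA·A
    B ↦ AA
    C ↦ A
    D ↦ DD
    A ↦ BC  (constrained at step 1)

A->BC, B->AA, C->A, D->DD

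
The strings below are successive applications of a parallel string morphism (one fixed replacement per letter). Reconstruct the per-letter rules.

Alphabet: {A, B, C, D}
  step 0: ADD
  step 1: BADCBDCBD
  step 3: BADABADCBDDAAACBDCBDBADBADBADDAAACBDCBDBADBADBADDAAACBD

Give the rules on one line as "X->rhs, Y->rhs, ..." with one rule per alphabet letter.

  step 0 ⇒ step 1: ADD ⇒ BAD·CBD·CBD
    A ↦ BAD
    D ↦ CBD
    B ↦ A  (constrained at step 1)
    C ↦ DAA  (constrained at step 1)

A->BAD, B->A, C->DAA, D->CBD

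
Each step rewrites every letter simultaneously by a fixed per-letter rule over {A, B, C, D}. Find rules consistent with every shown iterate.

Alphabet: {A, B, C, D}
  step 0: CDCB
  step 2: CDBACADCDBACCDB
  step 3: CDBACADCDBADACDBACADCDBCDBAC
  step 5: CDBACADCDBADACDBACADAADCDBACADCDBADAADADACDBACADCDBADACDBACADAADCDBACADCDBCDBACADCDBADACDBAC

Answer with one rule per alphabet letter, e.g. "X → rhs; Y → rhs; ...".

  step 2 ⇒ step 3: CDBACADCDBACCDB ⇒ CDB·A·C·AD·CDB·AD·A·CDB·A·C·AD·CDB·CDB·A·C
    A ↦ AD
    B ↦ C
    C ↦ CDB
    D ↦ A

A->AD, B->C, C->CDB, D->A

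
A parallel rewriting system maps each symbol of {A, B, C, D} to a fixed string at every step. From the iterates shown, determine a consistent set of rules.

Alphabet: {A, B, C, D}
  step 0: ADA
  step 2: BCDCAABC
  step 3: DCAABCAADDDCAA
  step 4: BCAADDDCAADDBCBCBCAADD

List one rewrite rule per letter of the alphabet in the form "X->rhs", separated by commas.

  step 3 ⇒ step 4: DCAABCAADDDCAA ⇒ BC·AA·D·D·DC·AA·D·D·BC·BC·BC·AA·D·D
    A ↦ D
    B ↦ DC
    C ↦ AA
    D ↦ BC

A->D, B->DC, C->AA, D->BC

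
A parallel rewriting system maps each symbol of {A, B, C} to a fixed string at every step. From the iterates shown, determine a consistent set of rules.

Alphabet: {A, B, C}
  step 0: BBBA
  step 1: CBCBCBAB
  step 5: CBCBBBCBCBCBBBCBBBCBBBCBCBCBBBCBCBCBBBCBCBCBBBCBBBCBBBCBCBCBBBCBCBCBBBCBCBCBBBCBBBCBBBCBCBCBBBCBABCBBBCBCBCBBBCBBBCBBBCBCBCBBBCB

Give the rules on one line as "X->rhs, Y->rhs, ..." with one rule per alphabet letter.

  step 0 ⇒ step 1: BBBA ⇒ CB·CB·CB·AB
    A ↦ AB
    B ↦ CB
    C ↦ BB  (constrained at step 1)

A->AB, B->CB, C->BB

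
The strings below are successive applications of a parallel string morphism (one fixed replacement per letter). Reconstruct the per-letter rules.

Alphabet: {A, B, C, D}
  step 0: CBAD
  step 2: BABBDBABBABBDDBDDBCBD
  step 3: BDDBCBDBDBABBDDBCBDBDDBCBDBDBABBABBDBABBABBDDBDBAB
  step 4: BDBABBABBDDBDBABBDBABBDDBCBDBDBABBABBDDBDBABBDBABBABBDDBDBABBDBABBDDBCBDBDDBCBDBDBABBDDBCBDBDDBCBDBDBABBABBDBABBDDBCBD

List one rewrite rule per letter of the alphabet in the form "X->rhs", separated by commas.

  step 3 ⇒ step 4: BDDBCBDBDBABBDDBCBDBDDBCBDBDBABBABBDBABBABBDDBDBAB ⇒ BD·BAB·BAB·BD·D·BD·BAB·BD·BAB·BD·DBC·BD·BD·BAB·BAB·BD·D·BD·BAB·BD·BAB·BAB·BD·D·BD·BAB·BD·BAB·BD·DBC·BD·BD·DBC·BD·BD·BAB·BD·DBC·BD·BD·DBC·BD·BD·BAB·BAB·BD·BAB·BD·DBC·BD
    A ↦ DBC
    B ↦ BD
    C ↦ D
    D ↦ BAB

A->DBC, B->BD, C->D, D->BAB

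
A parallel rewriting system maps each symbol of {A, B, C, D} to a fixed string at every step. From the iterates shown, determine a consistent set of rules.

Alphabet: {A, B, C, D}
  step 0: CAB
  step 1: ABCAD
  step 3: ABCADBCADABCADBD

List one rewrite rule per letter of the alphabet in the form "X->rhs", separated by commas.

A->CA, B->D, C->AB, D->DB

  step 0 ⇒ step 1: CAB ⇒ AB·CA·D
    A ↦ CA
    B ↦ D
    C ↦ AB
    D ↦ DB  (constrained at step 1)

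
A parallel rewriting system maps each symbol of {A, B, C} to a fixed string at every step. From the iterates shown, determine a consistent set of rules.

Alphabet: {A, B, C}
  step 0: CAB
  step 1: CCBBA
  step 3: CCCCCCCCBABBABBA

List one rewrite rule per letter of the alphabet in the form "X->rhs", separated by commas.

  step 0 ⇒ step 1: CAB ⇒ CC·B·BA
    A ↦ B
    B ↦ BA
    C ↦ CC

A->B, B->BA, C->CC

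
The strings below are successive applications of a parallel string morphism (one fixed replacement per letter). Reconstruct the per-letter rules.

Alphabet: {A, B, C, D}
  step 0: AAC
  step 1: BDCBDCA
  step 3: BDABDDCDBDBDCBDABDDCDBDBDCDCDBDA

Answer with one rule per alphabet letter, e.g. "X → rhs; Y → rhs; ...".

  step 0 ⇒ step 1: AAC ⇒ BDC·BDC·A
    A ↦ BDC
    C ↦ A
    B ↦ DCD  (constrained at step 1)
    D ↦ BD  (constrained at step 1)

A->BDC, B->DCD, C->A, D->BD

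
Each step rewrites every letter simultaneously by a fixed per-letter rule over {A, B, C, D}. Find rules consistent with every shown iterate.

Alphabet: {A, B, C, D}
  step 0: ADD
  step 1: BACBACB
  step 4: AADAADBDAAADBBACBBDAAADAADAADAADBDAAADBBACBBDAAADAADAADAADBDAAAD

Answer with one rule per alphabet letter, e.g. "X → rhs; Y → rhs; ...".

  step 0 ⇒ step 1: ADD ⇒ B·ACB·ACB
    A ↦ B
    D ↦ ACB
    B ↦ AAD  (constrained at step 1)
    C ↦ DA  (constrained at step 1)

A->B, B->AAD, C->DA, D->ACB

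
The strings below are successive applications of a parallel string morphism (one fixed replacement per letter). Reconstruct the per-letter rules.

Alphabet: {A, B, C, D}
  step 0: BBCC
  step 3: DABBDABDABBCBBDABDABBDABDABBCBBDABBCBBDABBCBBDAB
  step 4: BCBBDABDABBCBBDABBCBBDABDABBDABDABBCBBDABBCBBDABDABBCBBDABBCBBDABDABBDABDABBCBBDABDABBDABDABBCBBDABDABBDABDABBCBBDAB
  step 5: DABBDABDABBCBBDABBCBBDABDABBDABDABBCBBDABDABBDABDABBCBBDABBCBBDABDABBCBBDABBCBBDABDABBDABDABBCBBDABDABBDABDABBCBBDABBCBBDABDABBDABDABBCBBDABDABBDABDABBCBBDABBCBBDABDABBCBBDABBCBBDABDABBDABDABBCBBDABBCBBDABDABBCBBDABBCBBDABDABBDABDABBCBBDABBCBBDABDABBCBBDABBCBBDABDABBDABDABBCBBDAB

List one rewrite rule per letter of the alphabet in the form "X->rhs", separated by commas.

A->CBB, B->DAB, C->B, D->B

  step 4 ⇒ step 5: BCBBDABDABBCBBDABBCBBDABDABBDABDABBCBBDABBCBBDABDABBCBBDABBCBBDABDABBDABDABBCBBDABDABBDABDABBCBBDABDABBDABDABBCBBDAB ⇒ DAB·B·DAB·DAB·B·CBB·DAB·B·CBB·DAB·DAB·B·DAB·DAB·B·CBB·DAB·DAB·B·DAB·DAB·B·CBB·DAB·B·CBB·DAB·DAB·B·CBB·DAB·B·CBB·DAB·DAB·B·DAB·DAB·B·CBB·DAB·DAB·B·DAB·DAB·B·CBB·DAB·B·CBB·DAB·DAB·B·DAB·DAB·B·CBB·DAB·DAB·B·DAB·DAB·B·CBB·DAB·B·CBB·DAB·DAB·B·CBB·DAB·B·CBB·DAB·DAB·B·DAB·DAB·B·CBB·DAB·B·CBB·DAB·DAB·B·CBB·DAB·B·CBB·DAB·DAB·B·DAB·DAB·B·CBB·DAB·B·CBB·DAB·DAB·B·CBB·DAB·B·CBB·DAB·DAB·B·DAB·DAB·B·CBB·DAB
    A ↦ CBB
    B ↦ DAB
    C ↦ B
    D ↦ B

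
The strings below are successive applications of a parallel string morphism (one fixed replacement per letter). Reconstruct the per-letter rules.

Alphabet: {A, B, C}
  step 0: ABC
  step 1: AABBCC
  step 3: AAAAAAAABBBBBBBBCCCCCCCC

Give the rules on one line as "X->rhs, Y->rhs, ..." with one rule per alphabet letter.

  step 0 ⇒ step 1: ABC ⇒ AA·BB·CC
    A ↦ AA
    B ↦ BB
    C ↦ CC

A->AA, B->BB, C->CC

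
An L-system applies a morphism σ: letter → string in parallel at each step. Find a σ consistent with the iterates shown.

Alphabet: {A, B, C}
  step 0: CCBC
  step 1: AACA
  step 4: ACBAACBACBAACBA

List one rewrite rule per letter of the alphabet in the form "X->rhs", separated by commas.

A->BA, B->C, C->A

  step 0 ⇒ step 1: CCBC ⇒ A·A·C·A
    B ↦ C
    C ↦ A
    A ↦ BA  (constrained at step 1)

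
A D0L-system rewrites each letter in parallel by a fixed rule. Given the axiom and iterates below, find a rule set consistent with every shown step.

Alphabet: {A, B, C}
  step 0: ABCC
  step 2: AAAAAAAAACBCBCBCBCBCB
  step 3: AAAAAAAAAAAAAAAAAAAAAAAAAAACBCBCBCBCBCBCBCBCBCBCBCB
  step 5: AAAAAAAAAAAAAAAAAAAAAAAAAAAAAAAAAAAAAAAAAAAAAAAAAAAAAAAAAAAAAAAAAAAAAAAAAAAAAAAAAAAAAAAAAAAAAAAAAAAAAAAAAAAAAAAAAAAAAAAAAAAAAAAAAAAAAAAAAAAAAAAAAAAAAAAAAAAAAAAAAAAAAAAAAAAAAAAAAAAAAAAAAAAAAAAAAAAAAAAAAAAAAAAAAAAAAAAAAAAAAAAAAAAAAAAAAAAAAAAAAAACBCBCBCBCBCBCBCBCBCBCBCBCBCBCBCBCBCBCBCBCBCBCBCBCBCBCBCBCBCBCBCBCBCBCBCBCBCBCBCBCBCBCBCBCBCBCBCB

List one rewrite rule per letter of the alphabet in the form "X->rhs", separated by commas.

A->AAA, B->CB, C->CB

  step 2 ⇒ step 3: AAAAAAAAACBCBCBCBCBCB ⇒ AAA·AAA·AAA·AAA·AAA·AAA·AAA·AAA·AAA·CB·CB·CB·CB·CB·CB·CB·CB·CB·CB·CB·CB
    A ↦ AAA
    B ↦ CB
    C ↦ CB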